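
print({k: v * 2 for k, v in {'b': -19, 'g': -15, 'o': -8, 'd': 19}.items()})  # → {'b': -38, 'g': -30, 'o': -16, 'd': 38}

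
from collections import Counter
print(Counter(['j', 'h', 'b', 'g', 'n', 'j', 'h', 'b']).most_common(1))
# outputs [('j', 2)]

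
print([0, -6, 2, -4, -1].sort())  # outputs None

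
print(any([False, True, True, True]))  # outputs True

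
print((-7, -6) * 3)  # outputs (-7, -6, -7, -6, -7, -6)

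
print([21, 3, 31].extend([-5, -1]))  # None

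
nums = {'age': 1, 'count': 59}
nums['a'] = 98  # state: {'age': 1, 'count': 59, 'a': 98}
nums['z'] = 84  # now {'age': 1, 'count': 59, 'a': 98, 'z': 84}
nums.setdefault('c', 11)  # 11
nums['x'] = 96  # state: {'age': 1, 'count': 59, 'a': 98, 'z': 84, 'c': 11, 'x': 96}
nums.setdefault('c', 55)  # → 11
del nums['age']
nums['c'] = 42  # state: {'count': 59, 'a': 98, 'z': 84, 'c': 42, 'x': 96}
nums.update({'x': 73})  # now {'count': 59, 'a': 98, 'z': 84, 'c': 42, 'x': 73}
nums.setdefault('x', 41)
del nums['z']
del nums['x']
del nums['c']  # {'count': 59, 'a': 98}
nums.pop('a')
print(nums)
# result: {'count': 59}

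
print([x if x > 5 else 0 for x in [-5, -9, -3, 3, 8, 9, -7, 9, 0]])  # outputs [0, 0, 0, 0, 8, 9, 0, 9, 0]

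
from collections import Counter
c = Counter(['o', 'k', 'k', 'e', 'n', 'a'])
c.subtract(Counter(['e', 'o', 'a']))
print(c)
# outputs Counter({'k': 2, 'n': 1, 'o': 0, 'e': 0, 'a': 0})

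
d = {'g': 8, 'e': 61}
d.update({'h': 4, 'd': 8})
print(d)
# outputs {'g': 8, 'e': 61, 'h': 4, 'd': 8}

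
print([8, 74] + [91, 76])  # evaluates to [8, 74, 91, 76]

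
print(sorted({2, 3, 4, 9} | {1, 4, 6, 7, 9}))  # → [1, 2, 3, 4, 6, 7, 9]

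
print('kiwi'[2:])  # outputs wi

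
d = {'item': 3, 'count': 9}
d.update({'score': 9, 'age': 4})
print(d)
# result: {'item': 3, 'count': 9, 'score': 9, 'age': 4}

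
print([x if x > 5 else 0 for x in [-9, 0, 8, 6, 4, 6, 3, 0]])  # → [0, 0, 8, 6, 0, 6, 0, 0]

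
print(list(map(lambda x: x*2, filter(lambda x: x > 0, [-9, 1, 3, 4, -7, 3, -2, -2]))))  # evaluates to [2, 6, 8, 6]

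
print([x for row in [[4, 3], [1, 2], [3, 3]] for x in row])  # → [4, 3, 1, 2, 3, 3]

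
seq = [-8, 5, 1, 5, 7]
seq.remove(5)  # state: [-8, 1, 5, 7]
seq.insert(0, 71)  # [71, -8, 1, 5, 7]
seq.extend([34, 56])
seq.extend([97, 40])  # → [71, -8, 1, 5, 7, 34, 56, 97, 40]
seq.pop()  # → 40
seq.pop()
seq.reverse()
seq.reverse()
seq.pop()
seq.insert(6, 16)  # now [71, -8, 1, 5, 7, 34, 16]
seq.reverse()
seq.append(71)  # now [16, 34, 7, 5, 1, -8, 71, 71]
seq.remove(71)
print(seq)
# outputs [16, 34, 7, 5, 1, -8, 71]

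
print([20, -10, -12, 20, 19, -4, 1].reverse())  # None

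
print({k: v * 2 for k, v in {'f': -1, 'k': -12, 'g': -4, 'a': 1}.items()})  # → {'f': -2, 'k': -24, 'g': -8, 'a': 2}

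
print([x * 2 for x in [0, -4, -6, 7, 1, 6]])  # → [0, -8, -12, 14, 2, 12]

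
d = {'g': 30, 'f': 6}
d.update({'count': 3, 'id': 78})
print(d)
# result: {'g': 30, 'f': 6, 'count': 3, 'id': 78}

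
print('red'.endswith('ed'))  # True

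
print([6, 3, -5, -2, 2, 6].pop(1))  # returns 3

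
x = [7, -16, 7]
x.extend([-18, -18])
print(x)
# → [7, -16, 7, -18, -18]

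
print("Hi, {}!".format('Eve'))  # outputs Hi, Eve!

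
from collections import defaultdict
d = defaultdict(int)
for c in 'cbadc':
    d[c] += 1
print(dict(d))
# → {'c': 2, 'b': 1, 'a': 1, 'd': 1}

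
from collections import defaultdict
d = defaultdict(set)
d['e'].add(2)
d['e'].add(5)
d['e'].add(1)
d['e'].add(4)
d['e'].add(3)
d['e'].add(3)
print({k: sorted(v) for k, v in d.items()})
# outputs {'e': [1, 2, 3, 4, 5]}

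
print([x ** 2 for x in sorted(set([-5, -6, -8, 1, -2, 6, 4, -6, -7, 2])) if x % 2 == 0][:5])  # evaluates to [64, 36, 4, 4, 16]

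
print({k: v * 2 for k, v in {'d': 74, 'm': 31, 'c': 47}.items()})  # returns {'d': 148, 'm': 62, 'c': 94}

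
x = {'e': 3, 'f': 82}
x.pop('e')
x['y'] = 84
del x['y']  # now {'f': 82}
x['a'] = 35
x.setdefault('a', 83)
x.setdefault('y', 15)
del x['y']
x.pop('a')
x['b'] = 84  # {'f': 82, 'b': 84}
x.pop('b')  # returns 84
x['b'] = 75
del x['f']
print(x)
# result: {'b': 75}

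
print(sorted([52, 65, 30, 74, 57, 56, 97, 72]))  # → [30, 52, 56, 57, 65, 72, 74, 97]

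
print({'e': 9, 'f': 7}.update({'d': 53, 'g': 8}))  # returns None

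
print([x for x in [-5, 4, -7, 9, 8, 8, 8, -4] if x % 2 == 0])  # [4, 8, 8, 8, -4]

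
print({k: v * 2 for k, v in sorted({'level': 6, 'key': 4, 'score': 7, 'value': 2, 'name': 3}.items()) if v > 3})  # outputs {'key': 8, 'level': 12, 'score': 14}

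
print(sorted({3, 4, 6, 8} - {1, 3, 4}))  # [6, 8]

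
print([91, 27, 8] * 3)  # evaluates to [91, 27, 8, 91, 27, 8, 91, 27, 8]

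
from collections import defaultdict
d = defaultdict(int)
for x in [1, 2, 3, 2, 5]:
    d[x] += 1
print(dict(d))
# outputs {1: 1, 2: 2, 3: 1, 5: 1}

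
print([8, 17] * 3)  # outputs [8, 17, 8, 17, 8, 17]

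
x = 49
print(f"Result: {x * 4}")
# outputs Result: 196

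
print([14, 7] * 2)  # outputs [14, 7, 14, 7]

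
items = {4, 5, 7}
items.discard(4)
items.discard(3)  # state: {5, 7}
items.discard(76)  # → {5, 7}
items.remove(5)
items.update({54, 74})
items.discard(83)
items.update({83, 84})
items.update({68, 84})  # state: {7, 54, 68, 74, 83, 84}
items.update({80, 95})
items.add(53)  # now {7, 53, 54, 68, 74, 80, 83, 84, 95}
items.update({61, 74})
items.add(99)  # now {7, 53, 54, 61, 68, 74, 80, 83, 84, 95, 99}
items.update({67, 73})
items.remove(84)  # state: {7, 53, 54, 61, 67, 68, 73, 74, 80, 83, 95, 99}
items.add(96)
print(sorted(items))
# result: [7, 53, 54, 61, 67, 68, 73, 74, 80, 83, 95, 96, 99]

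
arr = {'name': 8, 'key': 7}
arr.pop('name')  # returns 8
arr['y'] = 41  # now {'key': 7, 'y': 41}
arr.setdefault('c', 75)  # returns 75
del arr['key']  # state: {'y': 41, 'c': 75}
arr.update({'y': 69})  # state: {'y': 69, 'c': 75}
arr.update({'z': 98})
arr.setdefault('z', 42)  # 98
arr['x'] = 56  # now {'y': 69, 'c': 75, 'z': 98, 'x': 56}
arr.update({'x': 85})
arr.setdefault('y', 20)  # 69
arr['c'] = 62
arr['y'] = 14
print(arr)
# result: {'y': 14, 'c': 62, 'z': 98, 'x': 85}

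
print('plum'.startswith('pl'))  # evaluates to True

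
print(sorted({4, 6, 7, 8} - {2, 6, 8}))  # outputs [4, 7]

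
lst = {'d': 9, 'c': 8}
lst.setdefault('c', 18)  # 8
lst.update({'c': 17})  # {'d': 9, 'c': 17}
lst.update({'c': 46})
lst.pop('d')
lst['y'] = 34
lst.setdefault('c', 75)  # 46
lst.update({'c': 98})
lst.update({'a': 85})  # {'c': 98, 'y': 34, 'a': 85}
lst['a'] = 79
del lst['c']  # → {'y': 34, 'a': 79}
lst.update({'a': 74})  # {'y': 34, 'a': 74}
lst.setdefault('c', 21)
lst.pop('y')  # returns 34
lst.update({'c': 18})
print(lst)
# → {'a': 74, 'c': 18}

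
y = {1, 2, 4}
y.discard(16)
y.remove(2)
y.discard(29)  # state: {1, 4}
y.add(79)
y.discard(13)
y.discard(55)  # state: {1, 4, 79}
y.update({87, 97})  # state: {1, 4, 79, 87, 97}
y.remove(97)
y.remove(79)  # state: {1, 4, 87}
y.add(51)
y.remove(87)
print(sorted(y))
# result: [1, 4, 51]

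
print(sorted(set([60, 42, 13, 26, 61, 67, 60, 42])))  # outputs [13, 26, 42, 60, 61, 67]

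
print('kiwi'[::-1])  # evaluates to iwik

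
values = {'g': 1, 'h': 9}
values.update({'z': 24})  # {'g': 1, 'h': 9, 'z': 24}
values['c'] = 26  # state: {'g': 1, 'h': 9, 'z': 24, 'c': 26}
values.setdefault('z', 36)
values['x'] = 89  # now {'g': 1, 'h': 9, 'z': 24, 'c': 26, 'x': 89}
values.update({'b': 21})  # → {'g': 1, 'h': 9, 'z': 24, 'c': 26, 'x': 89, 'b': 21}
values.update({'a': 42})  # {'g': 1, 'h': 9, 'z': 24, 'c': 26, 'x': 89, 'b': 21, 'a': 42}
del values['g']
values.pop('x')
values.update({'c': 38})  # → {'h': 9, 'z': 24, 'c': 38, 'b': 21, 'a': 42}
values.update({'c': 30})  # {'h': 9, 'z': 24, 'c': 30, 'b': 21, 'a': 42}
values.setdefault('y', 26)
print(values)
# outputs {'h': 9, 'z': 24, 'c': 30, 'b': 21, 'a': 42, 'y': 26}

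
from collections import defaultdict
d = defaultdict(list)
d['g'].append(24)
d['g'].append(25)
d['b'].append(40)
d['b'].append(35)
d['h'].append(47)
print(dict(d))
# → {'g': [24, 25], 'b': [40, 35], 'h': [47]}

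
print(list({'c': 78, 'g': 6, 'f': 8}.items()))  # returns [('c', 78), ('g', 6), ('f', 8)]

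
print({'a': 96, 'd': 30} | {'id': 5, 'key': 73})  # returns {'a': 96, 'd': 30, 'id': 5, 'key': 73}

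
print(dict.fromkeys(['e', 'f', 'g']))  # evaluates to {'e': None, 'f': None, 'g': None}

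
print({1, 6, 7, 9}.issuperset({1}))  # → True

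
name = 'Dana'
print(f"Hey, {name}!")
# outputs Hey, Dana!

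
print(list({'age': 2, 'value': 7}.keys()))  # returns ['age', 'value']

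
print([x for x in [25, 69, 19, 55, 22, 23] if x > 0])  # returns [25, 69, 19, 55, 22, 23]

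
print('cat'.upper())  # CAT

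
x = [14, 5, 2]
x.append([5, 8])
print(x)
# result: [14, 5, 2, [5, 8]]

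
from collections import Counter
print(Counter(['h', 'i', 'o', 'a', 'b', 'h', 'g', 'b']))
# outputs Counter({'h': 2, 'b': 2, 'i': 1, 'o': 1, 'a': 1, 'g': 1})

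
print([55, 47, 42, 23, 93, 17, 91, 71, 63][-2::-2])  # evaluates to [71, 17, 23, 47]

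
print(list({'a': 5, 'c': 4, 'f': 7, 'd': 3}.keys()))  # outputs ['a', 'c', 'f', 'd']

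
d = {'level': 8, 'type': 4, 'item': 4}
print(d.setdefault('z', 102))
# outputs 102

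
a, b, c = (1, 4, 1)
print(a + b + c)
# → 6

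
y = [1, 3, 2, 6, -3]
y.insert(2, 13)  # [1, 3, 13, 2, 6, -3]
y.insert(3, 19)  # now [1, 3, 13, 19, 2, 6, -3]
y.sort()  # [-3, 1, 2, 3, 6, 13, 19]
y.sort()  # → [-3, 1, 2, 3, 6, 13, 19]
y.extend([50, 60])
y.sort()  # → [-3, 1, 2, 3, 6, 13, 19, 50, 60]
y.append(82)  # [-3, 1, 2, 3, 6, 13, 19, 50, 60, 82]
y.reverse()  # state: [82, 60, 50, 19, 13, 6, 3, 2, 1, -3]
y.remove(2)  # [82, 60, 50, 19, 13, 6, 3, 1, -3]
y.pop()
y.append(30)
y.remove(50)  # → [82, 60, 19, 13, 6, 3, 1, 30]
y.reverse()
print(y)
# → [30, 1, 3, 6, 13, 19, 60, 82]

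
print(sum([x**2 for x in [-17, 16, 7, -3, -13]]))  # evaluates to 772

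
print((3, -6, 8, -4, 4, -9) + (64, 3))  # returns (3, -6, 8, -4, 4, -9, 64, 3)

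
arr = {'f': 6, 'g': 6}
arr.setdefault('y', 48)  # 48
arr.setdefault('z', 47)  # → 47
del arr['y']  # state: {'f': 6, 'g': 6, 'z': 47}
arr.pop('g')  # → 6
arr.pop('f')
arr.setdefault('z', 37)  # 47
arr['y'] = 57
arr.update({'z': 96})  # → {'z': 96, 'y': 57}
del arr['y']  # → {'z': 96}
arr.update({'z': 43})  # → {'z': 43}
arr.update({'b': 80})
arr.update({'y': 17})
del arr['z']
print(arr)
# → {'b': 80, 'y': 17}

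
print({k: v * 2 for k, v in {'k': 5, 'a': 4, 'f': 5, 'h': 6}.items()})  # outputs {'k': 10, 'a': 8, 'f': 10, 'h': 12}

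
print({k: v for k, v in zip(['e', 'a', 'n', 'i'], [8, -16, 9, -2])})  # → {'e': 8, 'a': -16, 'n': 9, 'i': -2}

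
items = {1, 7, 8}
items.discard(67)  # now {1, 7, 8}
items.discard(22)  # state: {1, 7, 8}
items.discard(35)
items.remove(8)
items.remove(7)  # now {1}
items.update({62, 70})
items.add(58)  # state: {1, 58, 62, 70}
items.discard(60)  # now {1, 58, 62, 70}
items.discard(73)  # {1, 58, 62, 70}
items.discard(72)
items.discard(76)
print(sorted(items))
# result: [1, 58, 62, 70]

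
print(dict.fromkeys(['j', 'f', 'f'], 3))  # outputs {'j': 3, 'f': 3}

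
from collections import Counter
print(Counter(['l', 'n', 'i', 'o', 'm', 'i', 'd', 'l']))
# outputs Counter({'l': 2, 'i': 2, 'n': 1, 'o': 1, 'm': 1, 'd': 1})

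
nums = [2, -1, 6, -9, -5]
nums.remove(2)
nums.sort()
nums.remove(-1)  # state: [-9, -5, 6]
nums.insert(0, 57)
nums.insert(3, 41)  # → [57, -9, -5, 41, 6]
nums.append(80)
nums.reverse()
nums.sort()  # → [-9, -5, 6, 41, 57, 80]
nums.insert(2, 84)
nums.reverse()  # [80, 57, 41, 6, 84, -5, -9]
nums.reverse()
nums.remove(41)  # [-9, -5, 84, 6, 57, 80]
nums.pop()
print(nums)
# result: [-9, -5, 84, 6, 57]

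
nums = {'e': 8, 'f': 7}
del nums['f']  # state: {'e': 8}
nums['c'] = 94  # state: {'e': 8, 'c': 94}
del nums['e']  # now {'c': 94}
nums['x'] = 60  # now {'c': 94, 'x': 60}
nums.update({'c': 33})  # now {'c': 33, 'x': 60}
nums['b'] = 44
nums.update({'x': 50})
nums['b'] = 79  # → {'c': 33, 'x': 50, 'b': 79}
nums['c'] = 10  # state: {'c': 10, 'x': 50, 'b': 79}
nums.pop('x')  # 50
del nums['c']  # {'b': 79}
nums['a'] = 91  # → {'b': 79, 'a': 91}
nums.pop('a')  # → 91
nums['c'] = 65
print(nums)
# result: {'b': 79, 'c': 65}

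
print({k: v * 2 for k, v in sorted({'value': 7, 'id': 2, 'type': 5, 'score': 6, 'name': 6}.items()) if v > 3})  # {'name': 12, 'score': 12, 'type': 10, 'value': 14}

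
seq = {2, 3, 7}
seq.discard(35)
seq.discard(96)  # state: {2, 3, 7}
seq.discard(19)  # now {2, 3, 7}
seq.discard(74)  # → {2, 3, 7}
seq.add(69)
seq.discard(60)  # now {2, 3, 7, 69}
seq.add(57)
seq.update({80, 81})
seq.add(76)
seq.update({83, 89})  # {2, 3, 7, 57, 69, 76, 80, 81, 83, 89}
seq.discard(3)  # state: {2, 7, 57, 69, 76, 80, 81, 83, 89}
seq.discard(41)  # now {2, 7, 57, 69, 76, 80, 81, 83, 89}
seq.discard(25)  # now {2, 7, 57, 69, 76, 80, 81, 83, 89}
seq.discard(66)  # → {2, 7, 57, 69, 76, 80, 81, 83, 89}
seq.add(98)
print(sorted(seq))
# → [2, 7, 57, 69, 76, 80, 81, 83, 89, 98]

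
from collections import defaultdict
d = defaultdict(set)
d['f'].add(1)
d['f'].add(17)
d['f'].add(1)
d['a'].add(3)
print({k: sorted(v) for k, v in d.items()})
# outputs {'f': [1, 17], 'a': [3]}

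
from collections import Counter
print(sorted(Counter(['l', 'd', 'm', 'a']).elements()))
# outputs ['a', 'd', 'l', 'm']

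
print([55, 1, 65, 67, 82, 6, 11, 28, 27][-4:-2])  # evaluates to [6, 11]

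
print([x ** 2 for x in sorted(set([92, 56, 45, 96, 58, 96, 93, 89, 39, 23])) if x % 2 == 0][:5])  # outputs [3136, 3364, 8464, 9216]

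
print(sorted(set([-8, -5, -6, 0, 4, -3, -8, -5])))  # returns [-8, -6, -5, -3, 0, 4]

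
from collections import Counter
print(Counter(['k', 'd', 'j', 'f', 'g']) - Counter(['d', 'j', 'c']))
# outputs Counter({'k': 1, 'f': 1, 'g': 1})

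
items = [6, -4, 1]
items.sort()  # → [-4, 1, 6]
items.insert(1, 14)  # [-4, 14, 1, 6]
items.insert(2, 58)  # [-4, 14, 58, 1, 6]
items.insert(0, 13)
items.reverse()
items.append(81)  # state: [6, 1, 58, 14, -4, 13, 81]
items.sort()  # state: [-4, 1, 6, 13, 14, 58, 81]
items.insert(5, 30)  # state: [-4, 1, 6, 13, 14, 30, 58, 81]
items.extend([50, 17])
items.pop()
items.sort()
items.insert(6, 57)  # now [-4, 1, 6, 13, 14, 30, 57, 50, 58, 81]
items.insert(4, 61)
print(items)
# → [-4, 1, 6, 13, 61, 14, 30, 57, 50, 58, 81]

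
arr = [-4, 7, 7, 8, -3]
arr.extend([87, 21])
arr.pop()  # 21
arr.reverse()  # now [87, -3, 8, 7, 7, -4]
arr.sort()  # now [-4, -3, 7, 7, 8, 87]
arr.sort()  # [-4, -3, 7, 7, 8, 87]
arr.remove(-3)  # [-4, 7, 7, 8, 87]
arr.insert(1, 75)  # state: [-4, 75, 7, 7, 8, 87]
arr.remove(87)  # [-4, 75, 7, 7, 8]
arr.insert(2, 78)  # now [-4, 75, 78, 7, 7, 8]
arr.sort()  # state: [-4, 7, 7, 8, 75, 78]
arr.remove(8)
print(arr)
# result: [-4, 7, 7, 75, 78]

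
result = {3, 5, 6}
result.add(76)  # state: {3, 5, 6, 76}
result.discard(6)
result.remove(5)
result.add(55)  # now {3, 55, 76}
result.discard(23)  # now {3, 55, 76}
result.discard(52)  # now {3, 55, 76}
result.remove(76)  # {3, 55}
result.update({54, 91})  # {3, 54, 55, 91}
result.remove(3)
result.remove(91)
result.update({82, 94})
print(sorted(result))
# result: [54, 55, 82, 94]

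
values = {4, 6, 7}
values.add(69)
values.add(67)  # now {4, 6, 7, 67, 69}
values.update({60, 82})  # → {4, 6, 7, 60, 67, 69, 82}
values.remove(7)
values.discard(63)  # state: {4, 6, 60, 67, 69, 82}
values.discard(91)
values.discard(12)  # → {4, 6, 60, 67, 69, 82}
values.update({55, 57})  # {4, 6, 55, 57, 60, 67, 69, 82}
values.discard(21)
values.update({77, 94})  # {4, 6, 55, 57, 60, 67, 69, 77, 82, 94}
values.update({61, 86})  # {4, 6, 55, 57, 60, 61, 67, 69, 77, 82, 86, 94}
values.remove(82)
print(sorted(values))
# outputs [4, 6, 55, 57, 60, 61, 67, 69, 77, 86, 94]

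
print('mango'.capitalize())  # Mango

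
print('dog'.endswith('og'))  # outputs True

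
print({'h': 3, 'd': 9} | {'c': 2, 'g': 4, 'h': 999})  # {'h': 999, 'd': 9, 'c': 2, 'g': 4}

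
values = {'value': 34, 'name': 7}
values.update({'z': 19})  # {'value': 34, 'name': 7, 'z': 19}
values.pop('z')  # 19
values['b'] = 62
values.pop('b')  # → 62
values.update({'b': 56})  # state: {'value': 34, 'name': 7, 'b': 56}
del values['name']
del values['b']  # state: {'value': 34}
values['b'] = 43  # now {'value': 34, 'b': 43}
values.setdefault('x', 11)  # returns 11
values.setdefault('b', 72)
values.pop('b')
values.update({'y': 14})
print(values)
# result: {'value': 34, 'x': 11, 'y': 14}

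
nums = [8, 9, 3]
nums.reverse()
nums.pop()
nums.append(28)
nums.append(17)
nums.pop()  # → 17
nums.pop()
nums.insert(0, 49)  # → [49, 3, 9]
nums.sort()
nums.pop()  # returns 49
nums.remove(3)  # [9]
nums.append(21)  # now [9, 21]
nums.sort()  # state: [9, 21]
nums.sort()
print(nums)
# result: [9, 21]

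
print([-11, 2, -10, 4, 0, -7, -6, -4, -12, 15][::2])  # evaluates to [-11, -10, 0, -6, -12]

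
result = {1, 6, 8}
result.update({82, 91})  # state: {1, 6, 8, 82, 91}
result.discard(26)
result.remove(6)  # {1, 8, 82, 91}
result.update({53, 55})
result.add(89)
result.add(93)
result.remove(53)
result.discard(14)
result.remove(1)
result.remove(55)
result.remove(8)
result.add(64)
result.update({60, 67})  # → {60, 64, 67, 82, 89, 91, 93}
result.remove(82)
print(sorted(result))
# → [60, 64, 67, 89, 91, 93]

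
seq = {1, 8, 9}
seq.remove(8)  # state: {1, 9}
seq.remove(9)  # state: {1}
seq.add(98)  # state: {1, 98}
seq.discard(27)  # {1, 98}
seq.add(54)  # {1, 54, 98}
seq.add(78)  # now {1, 54, 78, 98}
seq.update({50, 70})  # {1, 50, 54, 70, 78, 98}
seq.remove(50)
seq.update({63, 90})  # {1, 54, 63, 70, 78, 90, 98}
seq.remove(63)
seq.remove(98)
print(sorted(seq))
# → [1, 54, 70, 78, 90]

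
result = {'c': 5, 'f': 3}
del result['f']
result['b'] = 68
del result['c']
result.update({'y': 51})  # {'b': 68, 'y': 51}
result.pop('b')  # 68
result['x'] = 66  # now {'y': 51, 'x': 66}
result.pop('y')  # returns 51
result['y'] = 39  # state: {'x': 66, 'y': 39}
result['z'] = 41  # {'x': 66, 'y': 39, 'z': 41}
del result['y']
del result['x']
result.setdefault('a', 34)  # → 34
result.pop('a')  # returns 34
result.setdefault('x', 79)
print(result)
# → {'z': 41, 'x': 79}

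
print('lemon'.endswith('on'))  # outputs True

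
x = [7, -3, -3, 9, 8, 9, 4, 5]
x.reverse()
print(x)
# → [5, 4, 9, 8, 9, -3, -3, 7]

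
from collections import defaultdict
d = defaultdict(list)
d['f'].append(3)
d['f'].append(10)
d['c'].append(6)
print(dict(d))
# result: {'f': [3, 10], 'c': [6]}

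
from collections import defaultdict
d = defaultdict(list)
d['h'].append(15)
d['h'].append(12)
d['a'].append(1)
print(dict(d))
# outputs {'h': [15, 12], 'a': [1]}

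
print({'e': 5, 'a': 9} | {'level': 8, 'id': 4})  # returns {'e': 5, 'a': 9, 'level': 8, 'id': 4}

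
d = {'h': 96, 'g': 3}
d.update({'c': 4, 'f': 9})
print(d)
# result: {'h': 96, 'g': 3, 'c': 4, 'f': 9}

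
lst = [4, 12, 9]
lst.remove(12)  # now [4, 9]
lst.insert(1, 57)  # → [4, 57, 9]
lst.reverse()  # [9, 57, 4]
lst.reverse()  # [4, 57, 9]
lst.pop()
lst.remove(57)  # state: [4]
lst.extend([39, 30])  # [4, 39, 30]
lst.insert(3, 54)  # [4, 39, 30, 54]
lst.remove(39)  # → [4, 30, 54]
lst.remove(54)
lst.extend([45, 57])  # [4, 30, 45, 57]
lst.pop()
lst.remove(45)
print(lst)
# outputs [4, 30]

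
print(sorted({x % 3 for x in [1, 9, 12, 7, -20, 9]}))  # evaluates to [0, 1]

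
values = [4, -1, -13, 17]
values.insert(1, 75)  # [4, 75, -1, -13, 17]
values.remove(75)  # [4, -1, -13, 17]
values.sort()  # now [-13, -1, 4, 17]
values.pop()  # 17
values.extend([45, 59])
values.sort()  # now [-13, -1, 4, 45, 59]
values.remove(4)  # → [-13, -1, 45, 59]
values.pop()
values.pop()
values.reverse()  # [-1, -13]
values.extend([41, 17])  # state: [-1, -13, 41, 17]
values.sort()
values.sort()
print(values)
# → [-13, -1, 17, 41]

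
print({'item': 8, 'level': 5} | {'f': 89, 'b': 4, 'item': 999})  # {'item': 999, 'level': 5, 'f': 89, 'b': 4}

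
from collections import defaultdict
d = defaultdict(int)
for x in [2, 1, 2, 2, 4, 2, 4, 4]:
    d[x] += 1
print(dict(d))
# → {2: 4, 1: 1, 4: 3}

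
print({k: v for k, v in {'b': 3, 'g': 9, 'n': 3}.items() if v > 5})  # {'g': 9}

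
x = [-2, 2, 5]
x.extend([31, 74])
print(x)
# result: [-2, 2, 5, 31, 74]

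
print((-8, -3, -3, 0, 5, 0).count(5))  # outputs 1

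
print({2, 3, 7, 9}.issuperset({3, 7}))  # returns True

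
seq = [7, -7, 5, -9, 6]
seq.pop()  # 6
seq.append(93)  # [7, -7, 5, -9, 93]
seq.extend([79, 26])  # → [7, -7, 5, -9, 93, 79, 26]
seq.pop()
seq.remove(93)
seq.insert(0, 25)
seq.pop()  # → 79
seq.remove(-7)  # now [25, 7, 5, -9]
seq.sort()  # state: [-9, 5, 7, 25]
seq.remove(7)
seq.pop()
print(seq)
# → [-9, 5]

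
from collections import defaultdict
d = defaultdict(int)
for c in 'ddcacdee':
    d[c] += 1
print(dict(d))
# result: {'d': 3, 'c': 2, 'a': 1, 'e': 2}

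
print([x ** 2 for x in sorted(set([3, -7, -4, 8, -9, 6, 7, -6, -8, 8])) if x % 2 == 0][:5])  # [64, 36, 16, 36, 64]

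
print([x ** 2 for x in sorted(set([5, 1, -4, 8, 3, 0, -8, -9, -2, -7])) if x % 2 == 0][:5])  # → [64, 16, 4, 0, 64]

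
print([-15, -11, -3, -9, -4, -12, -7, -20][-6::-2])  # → [-3, -15]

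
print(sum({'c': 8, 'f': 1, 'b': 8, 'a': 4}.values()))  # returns 21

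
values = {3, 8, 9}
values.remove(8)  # {3, 9}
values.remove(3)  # {9}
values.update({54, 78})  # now {9, 54, 78}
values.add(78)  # {9, 54, 78}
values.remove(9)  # {54, 78}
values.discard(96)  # {54, 78}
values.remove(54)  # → {78}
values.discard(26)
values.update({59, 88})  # {59, 78, 88}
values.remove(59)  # {78, 88}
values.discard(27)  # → {78, 88}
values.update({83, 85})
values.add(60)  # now {60, 78, 83, 85, 88}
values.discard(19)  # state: {60, 78, 83, 85, 88}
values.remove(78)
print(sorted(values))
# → [60, 83, 85, 88]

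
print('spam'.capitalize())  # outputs Spam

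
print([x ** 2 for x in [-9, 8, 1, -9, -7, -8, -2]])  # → [81, 64, 1, 81, 49, 64, 4]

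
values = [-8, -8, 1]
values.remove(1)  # [-8, -8]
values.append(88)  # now [-8, -8, 88]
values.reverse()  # [88, -8, -8]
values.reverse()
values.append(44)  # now [-8, -8, 88, 44]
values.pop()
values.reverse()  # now [88, -8, -8]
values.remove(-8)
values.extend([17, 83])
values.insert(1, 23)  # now [88, 23, -8, 17, 83]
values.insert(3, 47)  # [88, 23, -8, 47, 17, 83]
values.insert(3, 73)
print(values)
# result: [88, 23, -8, 73, 47, 17, 83]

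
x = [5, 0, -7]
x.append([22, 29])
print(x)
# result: [5, 0, -7, [22, 29]]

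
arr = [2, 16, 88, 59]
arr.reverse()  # [59, 88, 16, 2]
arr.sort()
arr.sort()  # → [2, 16, 59, 88]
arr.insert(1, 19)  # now [2, 19, 16, 59, 88]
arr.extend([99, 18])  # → [2, 19, 16, 59, 88, 99, 18]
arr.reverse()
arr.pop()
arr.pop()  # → 19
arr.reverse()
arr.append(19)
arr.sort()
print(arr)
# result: [16, 18, 19, 59, 88, 99]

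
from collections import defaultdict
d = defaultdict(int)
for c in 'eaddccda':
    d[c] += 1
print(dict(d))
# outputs {'e': 1, 'a': 2, 'd': 3, 'c': 2}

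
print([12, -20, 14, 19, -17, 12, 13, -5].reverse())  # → None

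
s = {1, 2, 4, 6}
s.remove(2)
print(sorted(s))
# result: [1, 4, 6]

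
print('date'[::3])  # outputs de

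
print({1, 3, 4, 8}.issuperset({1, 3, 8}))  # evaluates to True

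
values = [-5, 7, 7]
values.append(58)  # [-5, 7, 7, 58]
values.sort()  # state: [-5, 7, 7, 58]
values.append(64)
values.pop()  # 64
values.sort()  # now [-5, 7, 7, 58]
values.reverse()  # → [58, 7, 7, -5]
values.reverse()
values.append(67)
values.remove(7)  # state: [-5, 7, 58, 67]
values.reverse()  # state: [67, 58, 7, -5]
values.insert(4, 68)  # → [67, 58, 7, -5, 68]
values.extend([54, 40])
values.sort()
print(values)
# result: [-5, 7, 40, 54, 58, 67, 68]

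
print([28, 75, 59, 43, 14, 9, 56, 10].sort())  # None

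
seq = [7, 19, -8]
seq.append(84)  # [7, 19, -8, 84]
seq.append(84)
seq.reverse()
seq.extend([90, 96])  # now [84, 84, -8, 19, 7, 90, 96]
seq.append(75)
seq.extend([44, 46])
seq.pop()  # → 46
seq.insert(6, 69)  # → [84, 84, -8, 19, 7, 90, 69, 96, 75, 44]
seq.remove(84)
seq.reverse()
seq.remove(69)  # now [44, 75, 96, 90, 7, 19, -8, 84]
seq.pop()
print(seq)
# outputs [44, 75, 96, 90, 7, 19, -8]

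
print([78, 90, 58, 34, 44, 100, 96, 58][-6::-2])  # [58, 78]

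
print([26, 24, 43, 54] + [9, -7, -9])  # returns [26, 24, 43, 54, 9, -7, -9]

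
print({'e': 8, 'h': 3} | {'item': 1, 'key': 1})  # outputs {'e': 8, 'h': 3, 'item': 1, 'key': 1}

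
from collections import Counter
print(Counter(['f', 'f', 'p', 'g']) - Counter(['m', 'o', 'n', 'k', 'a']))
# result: Counter({'f': 2, 'p': 1, 'g': 1})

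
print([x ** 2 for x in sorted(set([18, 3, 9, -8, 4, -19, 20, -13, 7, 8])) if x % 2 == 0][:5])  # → [64, 16, 64, 324, 400]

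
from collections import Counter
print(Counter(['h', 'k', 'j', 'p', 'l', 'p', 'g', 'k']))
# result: Counter({'k': 2, 'p': 2, 'h': 1, 'j': 1, 'l': 1, 'g': 1})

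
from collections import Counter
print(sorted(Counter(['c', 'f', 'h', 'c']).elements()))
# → ['c', 'c', 'f', 'h']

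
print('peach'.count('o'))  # 0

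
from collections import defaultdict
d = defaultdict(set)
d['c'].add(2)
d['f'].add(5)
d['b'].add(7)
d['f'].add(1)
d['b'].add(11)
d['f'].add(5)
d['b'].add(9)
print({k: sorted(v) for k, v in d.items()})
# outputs {'c': [2], 'f': [1, 5], 'b': [7, 9, 11]}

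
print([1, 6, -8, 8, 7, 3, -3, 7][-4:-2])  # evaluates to [7, 3]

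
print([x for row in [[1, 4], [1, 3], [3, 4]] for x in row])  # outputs [1, 4, 1, 3, 3, 4]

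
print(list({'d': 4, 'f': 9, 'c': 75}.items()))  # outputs [('d', 4), ('f', 9), ('c', 75)]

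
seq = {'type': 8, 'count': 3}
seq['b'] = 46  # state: {'type': 8, 'count': 3, 'b': 46}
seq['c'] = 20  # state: {'type': 8, 'count': 3, 'b': 46, 'c': 20}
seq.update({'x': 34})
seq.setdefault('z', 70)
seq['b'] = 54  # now {'type': 8, 'count': 3, 'b': 54, 'c': 20, 'x': 34, 'z': 70}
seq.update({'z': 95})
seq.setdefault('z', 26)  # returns 95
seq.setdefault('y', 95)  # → 95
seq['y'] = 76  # {'type': 8, 'count': 3, 'b': 54, 'c': 20, 'x': 34, 'z': 95, 'y': 76}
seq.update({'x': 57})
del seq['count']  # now {'type': 8, 'b': 54, 'c': 20, 'x': 57, 'z': 95, 'y': 76}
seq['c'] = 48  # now {'type': 8, 'b': 54, 'c': 48, 'x': 57, 'z': 95, 'y': 76}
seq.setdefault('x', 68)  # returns 57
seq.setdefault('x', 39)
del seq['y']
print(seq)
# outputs {'type': 8, 'b': 54, 'c': 48, 'x': 57, 'z': 95}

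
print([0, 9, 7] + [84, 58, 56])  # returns [0, 9, 7, 84, 58, 56]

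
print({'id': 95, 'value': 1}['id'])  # 95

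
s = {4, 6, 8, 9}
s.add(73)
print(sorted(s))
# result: [4, 6, 8, 9, 73]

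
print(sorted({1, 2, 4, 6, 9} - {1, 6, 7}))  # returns [2, 4, 9]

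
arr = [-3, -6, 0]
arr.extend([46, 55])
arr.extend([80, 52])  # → [-3, -6, 0, 46, 55, 80, 52]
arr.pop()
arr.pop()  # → 80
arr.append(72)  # [-3, -6, 0, 46, 55, 72]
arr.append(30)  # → [-3, -6, 0, 46, 55, 72, 30]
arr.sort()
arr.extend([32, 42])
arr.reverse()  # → [42, 32, 72, 55, 46, 30, 0, -3, -6]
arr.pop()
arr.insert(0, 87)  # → [87, 42, 32, 72, 55, 46, 30, 0, -3]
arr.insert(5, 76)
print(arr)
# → [87, 42, 32, 72, 55, 76, 46, 30, 0, -3]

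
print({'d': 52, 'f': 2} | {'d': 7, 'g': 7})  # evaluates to {'d': 7, 'f': 2, 'g': 7}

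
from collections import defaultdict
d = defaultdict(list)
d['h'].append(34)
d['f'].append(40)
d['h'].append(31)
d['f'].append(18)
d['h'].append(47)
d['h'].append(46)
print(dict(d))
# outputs {'h': [34, 31, 47, 46], 'f': [40, 18]}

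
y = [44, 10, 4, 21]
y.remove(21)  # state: [44, 10, 4]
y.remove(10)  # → [44, 4]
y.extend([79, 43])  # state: [44, 4, 79, 43]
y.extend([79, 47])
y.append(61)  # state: [44, 4, 79, 43, 79, 47, 61]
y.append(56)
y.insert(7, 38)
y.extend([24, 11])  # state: [44, 4, 79, 43, 79, 47, 61, 38, 56, 24, 11]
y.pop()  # 11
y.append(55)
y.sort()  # [4, 24, 38, 43, 44, 47, 55, 56, 61, 79, 79]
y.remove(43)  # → [4, 24, 38, 44, 47, 55, 56, 61, 79, 79]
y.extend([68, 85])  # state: [4, 24, 38, 44, 47, 55, 56, 61, 79, 79, 68, 85]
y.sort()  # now [4, 24, 38, 44, 47, 55, 56, 61, 68, 79, 79, 85]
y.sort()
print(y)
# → [4, 24, 38, 44, 47, 55, 56, 61, 68, 79, 79, 85]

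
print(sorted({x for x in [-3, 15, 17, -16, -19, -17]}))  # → [-19, -17, -16, -3, 15, 17]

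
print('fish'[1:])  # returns ish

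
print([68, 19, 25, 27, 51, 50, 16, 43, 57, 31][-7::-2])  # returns [27, 19]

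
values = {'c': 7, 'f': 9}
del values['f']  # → {'c': 7}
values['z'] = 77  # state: {'c': 7, 'z': 77}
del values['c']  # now {'z': 77}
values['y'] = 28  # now {'z': 77, 'y': 28}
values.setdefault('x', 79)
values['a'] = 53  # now {'z': 77, 'y': 28, 'x': 79, 'a': 53}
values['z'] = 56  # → {'z': 56, 'y': 28, 'x': 79, 'a': 53}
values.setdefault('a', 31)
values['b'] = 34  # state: {'z': 56, 'y': 28, 'x': 79, 'a': 53, 'b': 34}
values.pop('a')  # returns 53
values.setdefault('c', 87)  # 87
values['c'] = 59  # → {'z': 56, 'y': 28, 'x': 79, 'b': 34, 'c': 59}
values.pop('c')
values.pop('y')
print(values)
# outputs {'z': 56, 'x': 79, 'b': 34}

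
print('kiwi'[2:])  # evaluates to wi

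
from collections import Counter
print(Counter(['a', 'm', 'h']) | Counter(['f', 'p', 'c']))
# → Counter({'a': 1, 'm': 1, 'h': 1, 'f': 1, 'p': 1, 'c': 1})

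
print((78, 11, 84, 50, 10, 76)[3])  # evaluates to 50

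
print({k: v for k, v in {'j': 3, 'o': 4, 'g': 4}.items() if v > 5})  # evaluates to {}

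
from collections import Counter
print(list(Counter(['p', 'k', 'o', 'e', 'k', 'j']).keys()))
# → ['p', 'k', 'o', 'e', 'j']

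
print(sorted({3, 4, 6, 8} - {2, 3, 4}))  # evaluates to [6, 8]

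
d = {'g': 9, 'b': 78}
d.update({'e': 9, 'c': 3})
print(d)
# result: {'g': 9, 'b': 78, 'e': 9, 'c': 3}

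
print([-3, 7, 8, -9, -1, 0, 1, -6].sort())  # None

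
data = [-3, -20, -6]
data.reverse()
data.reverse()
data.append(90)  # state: [-3, -20, -6, 90]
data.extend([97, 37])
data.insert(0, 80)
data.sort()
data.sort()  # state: [-20, -6, -3, 37, 80, 90, 97]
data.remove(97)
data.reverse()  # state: [90, 80, 37, -3, -6, -20]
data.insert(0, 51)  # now [51, 90, 80, 37, -3, -6, -20]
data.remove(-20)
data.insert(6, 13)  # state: [51, 90, 80, 37, -3, -6, 13]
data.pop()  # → 13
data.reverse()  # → [-6, -3, 37, 80, 90, 51]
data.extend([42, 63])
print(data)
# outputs [-6, -3, 37, 80, 90, 51, 42, 63]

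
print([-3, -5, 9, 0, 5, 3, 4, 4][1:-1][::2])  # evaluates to [-5, 0, 3]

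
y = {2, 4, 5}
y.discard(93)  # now {2, 4, 5}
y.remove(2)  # {4, 5}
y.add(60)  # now {4, 5, 60}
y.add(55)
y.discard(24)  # {4, 5, 55, 60}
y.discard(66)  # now {4, 5, 55, 60}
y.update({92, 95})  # {4, 5, 55, 60, 92, 95}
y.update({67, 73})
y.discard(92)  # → {4, 5, 55, 60, 67, 73, 95}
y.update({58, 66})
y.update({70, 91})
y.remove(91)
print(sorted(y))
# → [4, 5, 55, 58, 60, 66, 67, 70, 73, 95]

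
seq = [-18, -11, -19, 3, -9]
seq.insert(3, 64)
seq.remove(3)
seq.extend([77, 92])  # [-18, -11, -19, 64, -9, 77, 92]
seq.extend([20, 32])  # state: [-18, -11, -19, 64, -9, 77, 92, 20, 32]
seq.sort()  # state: [-19, -18, -11, -9, 20, 32, 64, 77, 92]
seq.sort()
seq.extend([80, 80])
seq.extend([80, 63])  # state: [-19, -18, -11, -9, 20, 32, 64, 77, 92, 80, 80, 80, 63]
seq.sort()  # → [-19, -18, -11, -9, 20, 32, 63, 64, 77, 80, 80, 80, 92]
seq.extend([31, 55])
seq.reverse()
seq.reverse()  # [-19, -18, -11, -9, 20, 32, 63, 64, 77, 80, 80, 80, 92, 31, 55]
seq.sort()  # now [-19, -18, -11, -9, 20, 31, 32, 55, 63, 64, 77, 80, 80, 80, 92]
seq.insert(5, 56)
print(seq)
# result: [-19, -18, -11, -9, 20, 56, 31, 32, 55, 63, 64, 77, 80, 80, 80, 92]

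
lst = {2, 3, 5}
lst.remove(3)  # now {2, 5}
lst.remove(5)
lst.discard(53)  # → {2}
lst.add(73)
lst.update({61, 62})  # {2, 61, 62, 73}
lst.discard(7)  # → {2, 61, 62, 73}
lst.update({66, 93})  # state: {2, 61, 62, 66, 73, 93}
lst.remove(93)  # {2, 61, 62, 66, 73}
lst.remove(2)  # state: {61, 62, 66, 73}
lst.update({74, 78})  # {61, 62, 66, 73, 74, 78}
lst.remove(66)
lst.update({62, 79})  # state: {61, 62, 73, 74, 78, 79}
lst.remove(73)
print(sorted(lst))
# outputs [61, 62, 74, 78, 79]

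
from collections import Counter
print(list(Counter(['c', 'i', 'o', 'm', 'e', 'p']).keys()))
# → ['c', 'i', 'o', 'm', 'e', 'p']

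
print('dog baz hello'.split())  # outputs ['dog', 'baz', 'hello']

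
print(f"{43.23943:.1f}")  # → 43.2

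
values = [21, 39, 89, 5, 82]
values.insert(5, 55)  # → [21, 39, 89, 5, 82, 55]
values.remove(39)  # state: [21, 89, 5, 82, 55]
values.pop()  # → 55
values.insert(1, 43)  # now [21, 43, 89, 5, 82]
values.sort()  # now [5, 21, 43, 82, 89]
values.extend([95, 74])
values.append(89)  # [5, 21, 43, 82, 89, 95, 74, 89]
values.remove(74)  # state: [5, 21, 43, 82, 89, 95, 89]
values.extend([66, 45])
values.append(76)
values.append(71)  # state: [5, 21, 43, 82, 89, 95, 89, 66, 45, 76, 71]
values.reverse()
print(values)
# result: [71, 76, 45, 66, 89, 95, 89, 82, 43, 21, 5]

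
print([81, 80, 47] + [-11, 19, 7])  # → [81, 80, 47, -11, 19, 7]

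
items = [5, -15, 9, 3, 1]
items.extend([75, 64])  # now [5, -15, 9, 3, 1, 75, 64]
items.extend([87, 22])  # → [5, -15, 9, 3, 1, 75, 64, 87, 22]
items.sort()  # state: [-15, 1, 3, 5, 9, 22, 64, 75, 87]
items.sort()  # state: [-15, 1, 3, 5, 9, 22, 64, 75, 87]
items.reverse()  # [87, 75, 64, 22, 9, 5, 3, 1, -15]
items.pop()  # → -15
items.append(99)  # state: [87, 75, 64, 22, 9, 5, 3, 1, 99]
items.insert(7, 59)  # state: [87, 75, 64, 22, 9, 5, 3, 59, 1, 99]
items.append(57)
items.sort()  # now [1, 3, 5, 9, 22, 57, 59, 64, 75, 87, 99]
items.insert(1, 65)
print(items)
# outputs [1, 65, 3, 5, 9, 22, 57, 59, 64, 75, 87, 99]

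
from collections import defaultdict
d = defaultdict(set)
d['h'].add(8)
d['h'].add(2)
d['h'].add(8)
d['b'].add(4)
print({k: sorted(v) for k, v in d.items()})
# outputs {'h': [2, 8], 'b': [4]}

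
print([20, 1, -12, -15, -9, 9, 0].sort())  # None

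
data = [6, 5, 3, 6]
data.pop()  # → 6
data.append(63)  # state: [6, 5, 3, 63]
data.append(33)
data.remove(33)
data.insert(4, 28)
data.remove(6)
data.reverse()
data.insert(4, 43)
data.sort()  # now [3, 5, 28, 43, 63]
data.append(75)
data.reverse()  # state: [75, 63, 43, 28, 5, 3]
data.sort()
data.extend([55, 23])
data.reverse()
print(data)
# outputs [23, 55, 75, 63, 43, 28, 5, 3]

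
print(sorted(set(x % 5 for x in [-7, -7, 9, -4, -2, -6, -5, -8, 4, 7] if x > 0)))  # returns [2, 4]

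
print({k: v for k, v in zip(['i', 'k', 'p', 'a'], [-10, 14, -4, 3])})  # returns {'i': -10, 'k': 14, 'p': -4, 'a': 3}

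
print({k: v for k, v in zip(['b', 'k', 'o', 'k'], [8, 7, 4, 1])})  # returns {'b': 8, 'k': 1, 'o': 4}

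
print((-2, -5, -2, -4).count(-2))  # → 2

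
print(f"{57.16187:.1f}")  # 57.2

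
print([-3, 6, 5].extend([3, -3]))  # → None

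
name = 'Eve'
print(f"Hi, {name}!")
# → Hi, Eve!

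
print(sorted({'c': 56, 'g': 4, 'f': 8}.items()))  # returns [('c', 56), ('f', 8), ('g', 4)]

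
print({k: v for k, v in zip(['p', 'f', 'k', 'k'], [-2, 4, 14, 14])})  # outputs {'p': -2, 'f': 4, 'k': 14}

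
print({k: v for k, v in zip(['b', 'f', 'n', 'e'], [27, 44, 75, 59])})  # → {'b': 27, 'f': 44, 'n': 75, 'e': 59}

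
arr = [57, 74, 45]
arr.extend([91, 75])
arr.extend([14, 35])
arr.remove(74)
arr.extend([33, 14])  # [57, 45, 91, 75, 14, 35, 33, 14]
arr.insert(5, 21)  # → [57, 45, 91, 75, 14, 21, 35, 33, 14]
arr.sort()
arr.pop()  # 91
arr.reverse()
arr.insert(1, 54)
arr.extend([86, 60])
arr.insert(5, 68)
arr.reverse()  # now [60, 86, 14, 14, 21, 33, 68, 35, 45, 57, 54, 75]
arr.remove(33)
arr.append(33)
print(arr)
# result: [60, 86, 14, 14, 21, 68, 35, 45, 57, 54, 75, 33]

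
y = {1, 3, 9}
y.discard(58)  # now {1, 3, 9}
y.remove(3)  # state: {1, 9}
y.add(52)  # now {1, 9, 52}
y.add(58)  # {1, 9, 52, 58}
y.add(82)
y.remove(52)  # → {1, 9, 58, 82}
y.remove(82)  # {1, 9, 58}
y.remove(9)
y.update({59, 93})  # {1, 58, 59, 93}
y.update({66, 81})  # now {1, 58, 59, 66, 81, 93}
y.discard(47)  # {1, 58, 59, 66, 81, 93}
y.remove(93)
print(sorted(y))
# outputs [1, 58, 59, 66, 81]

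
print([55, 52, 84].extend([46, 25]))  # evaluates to None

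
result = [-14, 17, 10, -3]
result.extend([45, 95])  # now [-14, 17, 10, -3, 45, 95]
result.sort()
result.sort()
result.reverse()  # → [95, 45, 17, 10, -3, -14]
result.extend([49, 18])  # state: [95, 45, 17, 10, -3, -14, 49, 18]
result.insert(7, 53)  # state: [95, 45, 17, 10, -3, -14, 49, 53, 18]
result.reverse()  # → [18, 53, 49, -14, -3, 10, 17, 45, 95]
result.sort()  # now [-14, -3, 10, 17, 18, 45, 49, 53, 95]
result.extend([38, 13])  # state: [-14, -3, 10, 17, 18, 45, 49, 53, 95, 38, 13]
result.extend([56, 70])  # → [-14, -3, 10, 17, 18, 45, 49, 53, 95, 38, 13, 56, 70]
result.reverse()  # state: [70, 56, 13, 38, 95, 53, 49, 45, 18, 17, 10, -3, -14]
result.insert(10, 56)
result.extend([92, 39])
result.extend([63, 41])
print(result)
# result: [70, 56, 13, 38, 95, 53, 49, 45, 18, 17, 56, 10, -3, -14, 92, 39, 63, 41]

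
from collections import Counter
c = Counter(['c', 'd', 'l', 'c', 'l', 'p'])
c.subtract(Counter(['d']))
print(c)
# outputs Counter({'c': 2, 'l': 2, 'p': 1, 'd': 0})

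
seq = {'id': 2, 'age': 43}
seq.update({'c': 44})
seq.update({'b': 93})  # {'id': 2, 'age': 43, 'c': 44, 'b': 93}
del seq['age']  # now {'id': 2, 'c': 44, 'b': 93}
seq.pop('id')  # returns 2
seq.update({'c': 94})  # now {'c': 94, 'b': 93}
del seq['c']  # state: {'b': 93}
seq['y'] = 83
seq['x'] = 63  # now {'b': 93, 'y': 83, 'x': 63}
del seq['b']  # {'y': 83, 'x': 63}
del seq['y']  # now {'x': 63}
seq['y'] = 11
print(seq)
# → {'x': 63, 'y': 11}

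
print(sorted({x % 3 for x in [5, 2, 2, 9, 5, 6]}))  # [0, 2]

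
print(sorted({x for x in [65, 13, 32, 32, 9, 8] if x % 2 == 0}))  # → [8, 32]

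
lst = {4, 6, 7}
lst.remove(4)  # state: {6, 7}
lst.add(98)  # {6, 7, 98}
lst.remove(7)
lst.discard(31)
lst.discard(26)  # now {6, 98}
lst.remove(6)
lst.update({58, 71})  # {58, 71, 98}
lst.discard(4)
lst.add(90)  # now {58, 71, 90, 98}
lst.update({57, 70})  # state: {57, 58, 70, 71, 90, 98}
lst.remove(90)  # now {57, 58, 70, 71, 98}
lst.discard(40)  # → {57, 58, 70, 71, 98}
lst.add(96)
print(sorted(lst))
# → [57, 58, 70, 71, 96, 98]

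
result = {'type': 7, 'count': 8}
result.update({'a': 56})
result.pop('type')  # 7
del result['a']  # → {'count': 8}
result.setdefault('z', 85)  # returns 85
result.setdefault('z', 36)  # 85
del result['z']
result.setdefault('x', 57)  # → 57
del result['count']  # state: {'x': 57}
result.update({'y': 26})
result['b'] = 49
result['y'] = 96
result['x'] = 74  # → {'x': 74, 'y': 96, 'b': 49}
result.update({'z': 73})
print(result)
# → {'x': 74, 'y': 96, 'b': 49, 'z': 73}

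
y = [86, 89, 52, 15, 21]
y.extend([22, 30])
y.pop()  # 30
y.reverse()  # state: [22, 21, 15, 52, 89, 86]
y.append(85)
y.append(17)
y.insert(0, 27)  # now [27, 22, 21, 15, 52, 89, 86, 85, 17]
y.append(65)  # [27, 22, 21, 15, 52, 89, 86, 85, 17, 65]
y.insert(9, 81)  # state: [27, 22, 21, 15, 52, 89, 86, 85, 17, 81, 65]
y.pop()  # 65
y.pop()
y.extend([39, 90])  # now [27, 22, 21, 15, 52, 89, 86, 85, 17, 39, 90]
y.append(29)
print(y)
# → [27, 22, 21, 15, 52, 89, 86, 85, 17, 39, 90, 29]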